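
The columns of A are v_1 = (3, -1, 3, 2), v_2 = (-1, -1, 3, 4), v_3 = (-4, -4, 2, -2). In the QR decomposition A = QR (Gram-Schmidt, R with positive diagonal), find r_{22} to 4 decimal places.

v_1 = (3, -1, 3, 2); ‖v_1‖ = 4.7958, so e_1 = (0.6255, -0.2085, 0.6255, 0.4170).
e_1·v_2 = 0.6255·(-1) + (-0.2085)·(-1) + 0.6255·3 + 0.4170·4 = 3.1277.
u_2 = v_2 − 3.1277·e_1 = (-2.9565, -0.3478, 1.0435, 2.6957).
r_{22} = ‖u_2‖ = 4.1494.

r_{22} = 4.1494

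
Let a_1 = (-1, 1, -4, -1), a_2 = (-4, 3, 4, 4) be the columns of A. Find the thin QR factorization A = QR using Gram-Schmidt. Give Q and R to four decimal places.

Q = [[-0.2294, -0.6754], [0.2294, 0.5312], [-0.9177, 0.1821], [-0.2294, 0.4781]], R = [[4.3589, -2.9824], [0.0000, 6.9358]]

a_1 = (-1, 1, -4, -1); ‖a_1‖ = 4.3589, so q_1 = (-0.2294, 0.2294, -0.9177, -0.2294).
q_1·a_2 = (-0.2294)·(-4) + 0.2294·3 + (-0.9177)·4 + (-0.2294)·4 = -2.9824.
u_2 = a_2 + 2.9824·q_1 = (-4.6842, 3.6842, 1.2632, 3.3158).
‖u_2‖ = 6.9358, so q_2 = (-0.6754, 0.5312, 0.1821, 0.4781).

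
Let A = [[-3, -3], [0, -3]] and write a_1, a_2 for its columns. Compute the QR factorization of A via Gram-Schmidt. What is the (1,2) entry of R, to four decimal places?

r_{12} = 3.0000

a_1 = (-3, 0); ‖a_1‖ = 3.0000, so e_1 = (-1.0000, 0.0000).
r_{12} = e_1·a_2 = 3.0000.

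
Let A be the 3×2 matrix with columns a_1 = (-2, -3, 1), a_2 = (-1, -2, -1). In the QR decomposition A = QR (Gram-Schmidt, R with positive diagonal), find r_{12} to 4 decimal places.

r_{12} = 1.8708

a_1 = (-2, -3, 1); ‖a_1‖ = 3.7417, so e_1 = (-0.5345, -0.8018, 0.2673).
r_{12} = e_1·a_2 = 1.8708.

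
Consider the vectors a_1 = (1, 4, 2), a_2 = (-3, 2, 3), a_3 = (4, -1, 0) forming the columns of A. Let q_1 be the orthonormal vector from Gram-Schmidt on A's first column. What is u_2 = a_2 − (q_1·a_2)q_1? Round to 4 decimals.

u_2 = (-3.5238, -0.0952, 1.9524)

q_1 = a_1/‖a_1‖ = (1, 4, 2)/4.5826 = (0.2182, 0.8729, 0.4364).
r_{12} = q_1·a_2 = 2.4004.
u_2 = a_2 − 2.4004·q_1 = (-3.5238, -0.0952, 1.9524).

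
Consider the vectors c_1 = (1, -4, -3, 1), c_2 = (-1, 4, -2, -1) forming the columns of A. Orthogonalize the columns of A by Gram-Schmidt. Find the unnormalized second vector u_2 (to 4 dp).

c_1 = (1, -4, -3, 1); ‖c_1‖ = 5.1962, so q_1 = (0.1925, -0.7698, -0.5774, 0.1925).
q_1·c_2 = 0.1925·(-1) + (-0.7698)·4 + (-0.5774)·(-2) + 0.1925·(-1) = -2.3094.
u_2 = c_2 + 2.3094·q_1 = (-0.5556, 2.2222, -3.3333, -0.5556).

u_2 = (-0.5556, 2.2222, -3.3333, -0.5556)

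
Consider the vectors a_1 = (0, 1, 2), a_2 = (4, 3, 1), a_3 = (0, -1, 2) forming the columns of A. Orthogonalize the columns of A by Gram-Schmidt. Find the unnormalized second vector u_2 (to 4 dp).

e_1 = a_1/‖a_1‖ = (0, 1, 2)/2.2361 = (0.0000, 0.4472, 0.8944).
r_{12} = e_1·a_2 = 2.2361.
u_2 = a_2 − 2.2361·e_1 = (4.0000, 2.0000, -1.0000).

u_2 = (4.0000, 2.0000, -1.0000)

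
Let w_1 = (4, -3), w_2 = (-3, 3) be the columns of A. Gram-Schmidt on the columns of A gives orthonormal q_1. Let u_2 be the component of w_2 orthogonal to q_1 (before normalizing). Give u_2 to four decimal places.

q_1 = w_1/‖w_1‖ = (4, -3)/5.0000 = (0.8000, -0.6000).
r_{12} = q_1·w_2 = -4.2000.
u_2 = w_2 + 4.2000·q_1 = (0.3600, 0.4800).

u_2 = (0.3600, 0.4800)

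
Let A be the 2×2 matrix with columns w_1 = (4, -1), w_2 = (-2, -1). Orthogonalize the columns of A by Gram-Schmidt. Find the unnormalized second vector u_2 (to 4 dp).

w_1 = (4, -1); ‖w_1‖ = 4.1231, so e_1 = (0.9701, -0.2425).
e_1·w_2 = 0.9701·(-2) + (-0.2425)·(-1) = -1.6977.
u_2 = w_2 + 1.6977·e_1 = (-0.3529, -1.4118).

u_2 = (-0.3529, -1.4118)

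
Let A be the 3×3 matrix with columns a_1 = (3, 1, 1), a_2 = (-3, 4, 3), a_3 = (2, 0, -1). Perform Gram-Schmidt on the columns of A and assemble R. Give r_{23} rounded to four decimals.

r_{23} = -1.3951

a_1 = (3, 1, 1); ‖a_1‖ = 3.3166, so q_1 = (0.9045, 0.3015, 0.3015).
q_1·a_2 = 0.9045·(-3) + 0.3015·4 + 0.3015·3 = -0.6030.
u_2 = a_2 + 0.6030·q_1 = (-2.4545, 4.1818, 3.1818).
‖u_2‖ = 5.7997, so q_2 = (-0.4232, 0.7210, 0.5486).
r_{23} = q_2·a_3 = -1.3951.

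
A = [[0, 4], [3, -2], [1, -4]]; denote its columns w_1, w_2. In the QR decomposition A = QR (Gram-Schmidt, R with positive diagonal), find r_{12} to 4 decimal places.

r_{12} = -3.1623

q_1 = w_1/‖w_1‖ = (0, 3, 1)/3.1623 = (0.0000, 0.9487, 0.3162).
r_{12} = q_1·w_2 = -3.1623.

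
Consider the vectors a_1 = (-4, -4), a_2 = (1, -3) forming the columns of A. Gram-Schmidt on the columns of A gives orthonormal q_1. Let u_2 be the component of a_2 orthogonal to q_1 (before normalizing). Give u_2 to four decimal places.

u_2 = (2.0000, -2.0000)

a_1 = (-4, -4); ‖a_1‖ = 5.6569, so q_1 = (-0.7071, -0.7071).
q_1·a_2 = (-0.7071)·1 + (-0.7071)·(-3) = 1.4142.
u_2 = a_2 − 1.4142·q_1 = (2.0000, -2.0000).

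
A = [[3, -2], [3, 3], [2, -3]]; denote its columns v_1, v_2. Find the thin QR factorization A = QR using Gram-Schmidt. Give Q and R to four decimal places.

v_1 = (3, 3, 2); ‖v_1‖ = 4.6904, so e_1 = (0.6396, 0.6396, 0.4264).
e_1·v_2 = 0.6396·(-2) + 0.6396·3 + 0.4264·(-3) = -0.6396.
u_2 = v_2 + 0.6396·e_1 = (-1.5909, 3.4091, -2.7273).
‖u_2‖ = 4.6466, so e_2 = (-0.3424, 0.7337, -0.5869).

Q = [[0.6396, -0.3424], [0.6396, 0.7337], [0.4264, -0.5869]], R = [[4.6904, -0.6396], [0.0000, 4.6466]]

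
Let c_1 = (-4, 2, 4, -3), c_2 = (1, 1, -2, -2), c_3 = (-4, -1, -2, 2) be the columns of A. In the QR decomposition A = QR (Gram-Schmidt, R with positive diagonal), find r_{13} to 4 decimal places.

c_1 = (-4, 2, 4, -3); ‖c_1‖ = 6.7082, so e_1 = (-0.5963, 0.2981, 0.5963, -0.4472).
r_{13} = e_1·c_3 = 0.0000.

r_{13} = 0.0000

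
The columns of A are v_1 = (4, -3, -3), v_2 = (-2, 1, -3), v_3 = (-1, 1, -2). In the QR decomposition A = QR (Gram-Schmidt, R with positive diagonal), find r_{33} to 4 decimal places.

v_1 = (4, -3, -3); ‖v_1‖ = 5.8310, so e_1 = (0.6860, -0.5145, -0.5145).
e_1·v_2 = 0.6860·(-2) + (-0.5145)·1 + (-0.5145)·(-3) = -0.3430.
u_2 = v_2 + 0.3430·e_1 = (-1.7647, 0.8235, -3.1765).
‖u_2‖ = 3.7259, so e_2 = (-0.4736, 0.2210, -0.8525).
e_1·v_3 = 0.6860·(-1) + (-0.5145)·1 + (-0.5145)·(-2) = -0.1715; e_2·v_3 = (-0.4736)·(-1) + 0.2210·1 + (-0.8525)·(-2) = 2.3997.
u_3 = v_3 + 0.1715·e_1 − 2.3997·e_2 = (0.2542, 0.3814, -0.0424).
r_{33} = ‖u_3‖ = 0.4603.

r_{33} = 0.4603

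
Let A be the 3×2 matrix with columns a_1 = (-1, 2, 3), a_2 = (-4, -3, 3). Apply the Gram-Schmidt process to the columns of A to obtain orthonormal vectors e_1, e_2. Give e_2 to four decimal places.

a_1 = (-1, 2, 3); ‖a_1‖ = 3.7417, so e_1 = (-0.2673, 0.5345, 0.8018).
e_1·a_2 = (-0.2673)·(-4) + 0.5345·(-3) + 0.8018·3 = 1.8708.
u_2 = a_2 − 1.8708·e_1 = (-3.5000, -4.0000, 1.5000).
‖u_2‖ = 5.5227, so e_2 = (-0.6338, -0.7243, 0.2716).

e_2 = (-0.6338, -0.7243, 0.2716)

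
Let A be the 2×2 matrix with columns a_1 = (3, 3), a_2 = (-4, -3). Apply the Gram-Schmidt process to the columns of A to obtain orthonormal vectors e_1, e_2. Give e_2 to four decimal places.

a_1 = (3, 3); ‖a_1‖ = 4.2426, so e_1 = (0.7071, 0.7071).
e_1·a_2 = 0.7071·(-4) + 0.7071·(-3) = -4.9497.
u_2 = a_2 + 4.9497·e_1 = (-0.5000, 0.5000).
‖u_2‖ = 0.7071, so e_2 = (-0.7071, 0.7071).

e_2 = (-0.7071, 0.7071)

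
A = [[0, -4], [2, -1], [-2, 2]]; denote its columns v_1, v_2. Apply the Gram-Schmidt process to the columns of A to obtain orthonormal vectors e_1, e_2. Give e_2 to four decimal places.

e_1 = v_1/‖v_1‖ = (0, 2, -2)/2.8284 = (0.0000, 0.7071, -0.7071).
r_{12} = e_1·v_2 = -2.1213.
u_2 = v_2 + 2.1213·e_1 = (-4.0000, 0.5000, 0.5000).
‖u_2‖ = 4.0620, so e_2 = (-0.9847, 0.1231, 0.1231).

e_2 = (-0.9847, 0.1231, 0.1231)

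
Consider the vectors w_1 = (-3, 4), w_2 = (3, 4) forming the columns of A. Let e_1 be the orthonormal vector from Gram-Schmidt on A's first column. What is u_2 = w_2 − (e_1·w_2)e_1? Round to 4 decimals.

u_2 = (3.8400, 2.8800)

w_1 = (-3, 4); ‖w_1‖ = 5.0000, so e_1 = (-0.6000, 0.8000).
e_1·w_2 = (-0.6000)·3 + 0.8000·4 = 1.4000.
u_2 = w_2 − 1.4000·e_1 = (3.8400, 2.8800).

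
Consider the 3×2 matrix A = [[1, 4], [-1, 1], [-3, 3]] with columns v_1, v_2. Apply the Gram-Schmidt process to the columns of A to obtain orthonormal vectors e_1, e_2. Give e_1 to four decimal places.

e_1 = (0.3015, -0.3015, -0.9045)

v_1 = (1, -1, -3); ‖v_1‖ = 3.3166, so e_1 = (0.3015, -0.3015, -0.9045).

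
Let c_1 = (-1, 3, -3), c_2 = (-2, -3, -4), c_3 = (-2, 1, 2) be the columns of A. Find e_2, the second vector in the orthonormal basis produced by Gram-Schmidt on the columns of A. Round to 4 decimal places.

e_2 = (-0.3301, -0.7202, -0.6102)

c_1 = (-1, 3, -3); ‖c_1‖ = 4.3589, so e_1 = (-0.2294, 0.6882, -0.6882).
e_1·c_2 = (-0.2294)·(-2) + 0.6882·(-3) + (-0.6882)·(-4) = 1.1471.
u_2 = c_2 − 1.1471·e_1 = (-1.7368, -3.7895, -3.2105).
‖u_2‖ = 5.2616, so e_2 = (-0.3301, -0.7202, -0.6102).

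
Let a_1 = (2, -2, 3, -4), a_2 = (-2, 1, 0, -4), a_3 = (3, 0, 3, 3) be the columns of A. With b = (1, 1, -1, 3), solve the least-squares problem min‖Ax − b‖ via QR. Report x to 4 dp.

q_1 = a_1/‖a_1‖ = (2, -2, 3, -4)/5.7446 = (0.3482, -0.3482, 0.5222, -0.6963).
r_{12} = q_1·a_2 = 1.7408.
u_2 = a_2 − 1.7408·q_1 = (-2.6061, 1.6061, -0.9091, -2.7879).
‖u_2‖ = 4.2391, so q_2 = (-0.6148, 0.3789, -0.2145, -0.6577).
r_{13} = q_1·a_3 = 0.5222; r_{23} = q_2·a_3 = -4.4607.
u_3 = a_3 − 0.5222·q_1 + 4.4607·q_2 = (0.0759, 1.8718, 1.7707, 0.4300).
‖u_3‖ = 2.6134, so q_3 = (0.0290, 0.7163, 0.6775, 0.1645).
Qᵀb = (-2.6112, -1.9944, 0.5614).
Back-substitute: x_3 = 0.5614/2.6134 = 0.2148.
x_2 = (-1.9944 + 4.4607·0.2148)/4.2391 = -0.2444.
x_1 = (-2.6112 − 1.7408·(-0.2444) − 0.5222·0.2148)/5.7446 = -0.4000.

x = (-0.4000, -0.2444, 0.2148)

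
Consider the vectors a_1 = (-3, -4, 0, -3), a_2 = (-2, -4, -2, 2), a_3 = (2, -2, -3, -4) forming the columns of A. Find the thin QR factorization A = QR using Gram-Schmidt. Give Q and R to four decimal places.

a_1 = (-3, -4, 0, -3); ‖a_1‖ = 5.8310, so q_1 = (-0.5145, -0.6860, 0.0000, -0.5145).
q_1·a_2 = (-0.5145)·(-2) + (-0.6860)·(-4) + 0.0000·(-2) + (-0.5145)·2 = 2.7440.
u_2 = a_2 − 2.7440·q_1 = (-0.5882, -2.1176, -2.0000, 3.4118).
‖u_2‖ = 4.5244, so q_2 = (-0.1300, -0.4680, -0.4420, 0.7541).
q_1·a_3 = (-0.5145)·2 + (-0.6860)·(-2) + 0.0000·(-3) + (-0.5145)·(-4) = 2.4010; q_2·a_3 = (-0.1300)·2 + (-0.4680)·(-2) + (-0.4420)·(-3) + 0.7541·(-4) = -1.0141.
u_3 = a_3 − 2.4010·q_1 + 1.0141·q_2 = (3.1034, -0.8276, -3.4483, -2.0000).
‖u_3‖ = 5.1193, so q_3 = (0.6062, -0.1617, -0.6736, -0.3907).

Q = [[-0.5145, -0.1300, 0.6062], [-0.6860, -0.4680, -0.1617], [0.0000, -0.4420, -0.6736], [-0.5145, 0.7541, -0.3907]], R = [[5.8310, 2.7440, 2.4010], [0.0000, 4.5244, -1.0141], [0.0000, 0.0000, 5.1193]]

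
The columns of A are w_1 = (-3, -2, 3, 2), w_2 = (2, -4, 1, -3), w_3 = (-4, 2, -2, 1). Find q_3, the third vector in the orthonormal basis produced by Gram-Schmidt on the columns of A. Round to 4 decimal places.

w_1 = (-3, -2, 3, 2); ‖w_1‖ = 5.0990, so q_1 = (-0.5883, -0.3922, 0.5883, 0.3922).
q_1·w_2 = (-0.5883)·2 + (-0.3922)·(-4) + 0.5883·1 + 0.3922·(-3) = -0.1961.
u_2 = w_2 + 0.1961·q_1 = (1.8846, -4.0769, 1.1154, -2.9231).
‖u_2‖ = 5.4737, so q_2 = (0.3443, -0.7448, 0.2038, -0.5340).
q_1·w_3 = (-0.5883)·(-4) + (-0.3922)·2 + 0.5883·(-2) + 0.3922·1 = 0.7845; q_2·w_3 = 0.3443·(-4) + (-0.7448)·2 + 0.2038·(-2) + (-0.5340)·1 = -3.8084.
u_3 = w_3 − 0.7845·q_1 + 3.8084·q_2 = (-2.2272, -0.5289, -1.6855, -1.3415).
‖u_3‖ = 3.1433, so q_3 = (-0.7085, -0.1683, -0.5362, -0.4268).

q_3 = (-0.7085, -0.1683, -0.5362, -0.4268)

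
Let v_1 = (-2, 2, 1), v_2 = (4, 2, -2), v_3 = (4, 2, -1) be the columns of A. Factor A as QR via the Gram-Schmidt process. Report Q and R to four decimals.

q_1 = v_1/‖v_1‖ = (-2, 2, 1)/3.0000 = (-0.6667, 0.6667, 0.3333).
r_{12} = q_1·v_2 = -2.0000.
u_2 = v_2 + 2.0000·q_1 = (2.6667, 3.3333, -1.3333).
‖u_2‖ = 4.4721, so q_2 = (0.5963, 0.7454, -0.2981).
r_{13} = q_1·v_3 = -1.6667; r_{23} = q_2·v_3 = 4.1740.
u_3 = v_3 + 1.6667·q_1 − 4.1740·q_2 = (0.4000, 0.0000, 0.8000).
‖u_3‖ = 0.8944, so q_3 = (0.4472, 0.0000, 0.8944).

Q = [[-0.6667, 0.5963, 0.4472], [0.6667, 0.7454, 0.0000], [0.3333, -0.2981, 0.8944]], R = [[3.0000, -2.0000, -1.6667], [0.0000, 4.4721, 4.1740], [0.0000, 0.0000, 0.8944]]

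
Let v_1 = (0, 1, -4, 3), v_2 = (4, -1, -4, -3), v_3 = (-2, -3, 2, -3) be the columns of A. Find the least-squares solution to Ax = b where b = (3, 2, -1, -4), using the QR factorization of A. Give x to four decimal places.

q_1 = v_1/‖v_1‖ = (0, 1, -4, 3)/5.0990 = (0.0000, 0.1961, -0.7845, 0.5883).
r_{12} = q_1·v_2 = 1.1767.
u_2 = v_2 − 1.1767·q_1 = (4.0000, -1.2308, -3.0769, -3.6923).
‖u_2‖ = 6.3730, so q_2 = (0.6276, -0.1931, -0.4828, -0.5794).
r_{13} = q_1·v_3 = -3.9223; r_{23} = q_2·v_3 = 0.0966.
u_3 = v_3 + 3.9223·q_1 − 0.0966·q_2 = (-2.0606, -2.2121, -1.0303, -0.6364).
‖u_3‖ = 3.2567, so q_3 = (-0.6327, -0.6793, -0.3164, -0.1954).
Qᵀb = (-1.1767, 4.2970, -2.1587).
Back-substitute: x_3 = -2.1587/3.2567 = -0.6629.
x_2 = (4.2970 − 0.0966·(-0.6629))/6.3730 = 0.6843.
x_1 = (-1.1767 − 1.1767·0.6843 + 3.9223·(-0.6629))/5.0990 = -0.8986.

x = (-0.8986, 0.6843, -0.6629)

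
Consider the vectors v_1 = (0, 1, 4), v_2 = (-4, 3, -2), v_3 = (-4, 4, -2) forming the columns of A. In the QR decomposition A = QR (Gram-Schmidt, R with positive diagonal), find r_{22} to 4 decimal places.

r_{22} = 5.2468

v_1 = (0, 1, 4); ‖v_1‖ = 4.1231, so q_1 = (0.0000, 0.2425, 0.9701).
q_1·v_2 = 0.0000·(-4) + 0.2425·3 + 0.9701·(-2) = -1.2127.
u_2 = v_2 + 1.2127·q_1 = (-4.0000, 3.2941, -0.8235).
r_{22} = ‖u_2‖ = 5.2468.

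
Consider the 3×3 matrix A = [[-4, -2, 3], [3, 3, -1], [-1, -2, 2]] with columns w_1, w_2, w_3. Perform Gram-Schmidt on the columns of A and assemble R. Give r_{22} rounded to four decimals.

r_{22} = 1.7650

w_1 = (-4, 3, -1); ‖w_1‖ = 5.0990, so q_1 = (-0.7845, 0.5883, -0.1961).
q_1·w_2 = (-0.7845)·(-2) + 0.5883·3 + (-0.1961)·(-2) = 3.7262.
u_2 = w_2 − 3.7262·q_1 = (0.9231, 0.8077, -1.2692).
r_{22} = ‖u_2‖ = 1.7650.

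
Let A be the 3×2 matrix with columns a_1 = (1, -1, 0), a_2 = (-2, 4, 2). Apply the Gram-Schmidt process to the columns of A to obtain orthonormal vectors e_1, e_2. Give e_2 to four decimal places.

a_1 = (1, -1, 0); ‖a_1‖ = 1.4142, so e_1 = (0.7071, -0.7071, 0.0000).
e_1·a_2 = 0.7071·(-2) + (-0.7071)·4 + 0.0000·2 = -4.2426.
u_2 = a_2 + 4.2426·e_1 = (1.0000, 1.0000, 2.0000).
‖u_2‖ = 2.4495, so e_2 = (0.4082, 0.4082, 0.8165).

e_2 = (0.4082, 0.4082, 0.8165)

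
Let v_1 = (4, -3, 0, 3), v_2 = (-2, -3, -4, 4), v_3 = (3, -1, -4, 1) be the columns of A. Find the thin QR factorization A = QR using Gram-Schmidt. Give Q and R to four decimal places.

q_1 = v_1/‖v_1‖ = (4, -3, 0, 3)/5.8310 = (0.6860, -0.5145, 0.0000, 0.5145).
r_{12} = q_1·v_2 = 2.2295.
u_2 = v_2 − 2.2295·q_1 = (-3.5294, -1.8529, -4.0000, 2.8529).
‖u_2‖ = 6.3269, so q_2 = (-0.5578, -0.2929, -0.6322, 0.4509).
r_{13} = q_1·v_3 = 3.0870; r_{23} = q_2·v_3 = 1.5992.
u_3 = v_3 − 3.0870·q_1 − 1.5992·q_2 = (1.7744, 1.0566, -2.9890, -1.3093).
‖u_3‖ = 3.8618, so q_3 = (0.4595, 0.2736, -0.7740, -0.3390).

Q = [[0.6860, -0.5578, 0.4595], [-0.5145, -0.2929, 0.2736], [0.0000, -0.6322, -0.7740], [0.5145, 0.4509, -0.3390]], R = [[5.8310, 2.2295, 3.0870], [0.0000, 6.3269, 1.5992], [0.0000, 0.0000, 3.8618]]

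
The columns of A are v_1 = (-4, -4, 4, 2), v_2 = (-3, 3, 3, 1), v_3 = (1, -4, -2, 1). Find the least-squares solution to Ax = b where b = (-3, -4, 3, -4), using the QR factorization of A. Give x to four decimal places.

q_1 = v_1/‖v_1‖ = (-4, -4, 4, 2)/7.2111 = (-0.5547, -0.5547, 0.5547, 0.2774).
r_{12} = q_1·v_2 = 1.9415.
u_2 = v_2 − 1.9415·q_1 = (-1.9231, 4.0769, 1.9231, 0.4615).
‖u_2‖ = 4.9225, so q_2 = (-0.3907, 0.8282, 0.3907, 0.0938).
r_{13} = q_1·v_3 = 0.8321; r_{23} = q_2·v_3 = -4.3912.
u_3 = v_3 − 0.8321·q_1 + 4.3912·q_2 = (-0.2540, 0.0984, -0.7460, 1.1810).
‖u_3‖ = 1.4232, so q_3 = (-0.1785, 0.0692, -0.5242, 0.8298).
Qᵀb = (4.4376, -1.3439, -4.6331).
Back-substitute: x_3 = -4.6331/1.4232 = -3.2555.
x_2 = (-1.3439 + 4.3912·(-3.2555))/4.9225 = -3.1771.
x_1 = (4.4376 − 1.9415·(-3.1771) − 0.8321·(-3.2555))/7.2111 = 1.8464.

x = (1.8464, -3.1771, -3.2555)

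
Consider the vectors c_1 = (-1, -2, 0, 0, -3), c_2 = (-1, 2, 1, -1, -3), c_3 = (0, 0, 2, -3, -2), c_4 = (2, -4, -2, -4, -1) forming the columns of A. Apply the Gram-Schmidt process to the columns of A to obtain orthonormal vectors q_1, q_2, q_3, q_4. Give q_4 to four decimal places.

q_4 = (0.3316, 0.0973, -0.8167, -0.4275, -0.1754)

c_1 = (-1, -2, 0, 0, -3); ‖c_1‖ = 3.7417, so q_1 = (-0.2673, -0.5345, 0.0000, 0.0000, -0.8018).
q_1·c_2 = (-0.2673)·(-1) + (-0.5345)·2 + 0.0000·1 + 0.0000·(-1) + (-0.8018)·(-3) = 1.6036.
u_2 = c_2 − 1.6036·q_1 = (-0.5714, 2.8571, 1.0000, -1.0000, -1.7143).
‖u_2‖ = 3.6645, so q_2 = (-0.1559, 0.7797, 0.2729, -0.2729, -0.4678).
q_1·c_3 = (-0.2673)·0 + (-0.5345)·0 + 0.0000·2 + 0.0000·(-3) + (-0.8018)·(-2) = 1.6036; q_2·c_3 = (-0.1559)·0 + 0.7797·0 + 0.2729·2 + (-0.2729)·(-3) + (-0.4678)·(-2) = 2.3001.
u_3 = c_3 − 1.6036·q_1 − 2.3001·q_2 = (0.7872, -0.9362, 1.3723, -2.3723, 0.3617).
‖u_3‖ = 3.0230, so q_3 = (0.2604, -0.3097, 0.4540, -0.7848, 0.1197).
q_1·c_4 = (-0.2673)·2 + (-0.5345)·(-4) + 0.0000·(-2) + 0.0000·(-4) + (-0.8018)·(-1) = 2.4054; q_2·c_4 = (-0.1559)·2 + 0.7797·(-4) + 0.2729·(-2) + (-0.2729)·(-4) + (-0.4678)·(-1) = -2.4170; q_3·c_4 = 0.2604·2 + (-0.3097)·(-4) + 0.4540·(-2) + (-0.7848)·(-4) + 0.1197·(-1) = 3.8711.
u_4 = c_4 − 2.4054·q_1 + 2.4170·q_2 − 3.8711·q_3 = (1.2579, 0.3690, -3.0978, -1.6217, -0.6653).
‖u_4‖ = 3.7930, so q_4 = (0.3316, 0.0973, -0.8167, -0.4275, -0.1754).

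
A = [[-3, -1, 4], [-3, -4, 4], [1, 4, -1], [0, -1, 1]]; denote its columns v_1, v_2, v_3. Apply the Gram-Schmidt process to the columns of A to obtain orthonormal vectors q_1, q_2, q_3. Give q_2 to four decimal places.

v_1 = (-3, -3, 1, 0); ‖v_1‖ = 4.3589, so q_1 = (-0.6882, -0.6882, 0.2294, 0.0000).
q_1·v_2 = (-0.6882)·(-1) + (-0.6882)·(-4) + 0.2294·4 + 0.0000·(-1) = 4.3589.
u_2 = v_2 − 4.3589·q_1 = (2.0000, -1.0000, 3.0000, -1.0000).
‖u_2‖ = 3.8730, so q_2 = (0.5164, -0.2582, 0.7746, -0.2582).

q_2 = (0.5164, -0.2582, 0.7746, -0.2582)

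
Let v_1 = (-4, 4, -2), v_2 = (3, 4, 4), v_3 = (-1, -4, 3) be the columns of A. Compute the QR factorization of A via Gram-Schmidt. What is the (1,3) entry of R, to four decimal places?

r_{13} = -3.0000

v_1 = (-4, 4, -2); ‖v_1‖ = 6.0000, so e_1 = (-0.6667, 0.6667, -0.3333).
r_{13} = e_1·v_3 = -3.0000.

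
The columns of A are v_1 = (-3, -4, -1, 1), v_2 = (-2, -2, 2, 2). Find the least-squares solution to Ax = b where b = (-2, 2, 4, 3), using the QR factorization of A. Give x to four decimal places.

x = (-1.0339, 1.7797)

e_1 = v_1/‖v_1‖ = (-3, -4, -1, 1)/5.1962 = (-0.5774, -0.7698, -0.1925, 0.1925).
r_{12} = e_1·v_2 = 2.6943.
u_2 = v_2 − 2.6943·e_1 = (-0.4444, 0.0741, 2.5185, 1.4815).
‖u_2‖ = 2.9565, so e_2 = (-0.1503, 0.0251, 0.8519, 0.5011).
Qᵀb = (-0.5774, 5.2615).
Back-substitute: x_2 = 5.2615/2.9565 = 1.7797.
x_1 = (-0.5774 − 2.6943·1.7797)/5.1962 = -1.0339.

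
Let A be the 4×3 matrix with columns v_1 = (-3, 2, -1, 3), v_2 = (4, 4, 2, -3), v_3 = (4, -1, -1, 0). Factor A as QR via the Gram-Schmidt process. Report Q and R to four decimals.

Q = [[-0.6255, 0.3443, 0.6811], [0.4170, 0.8938, -0.0304], [-0.2085, 0.2271, -0.4990], [0.6255, -0.1758, 0.5350]], R = [[4.7958, -3.1277, -2.7107], [0.0000, 5.9344, 0.2564], [0.0000, 0.0000, 3.2537]]

v_1 = (-3, 2, -1, 3); ‖v_1‖ = 4.7958, so e_1 = (-0.6255, 0.4170, -0.2085, 0.6255).
e_1·v_2 = (-0.6255)·4 + 0.4170·4 + (-0.2085)·2 + 0.6255·(-3) = -3.1277.
u_2 = v_2 + 3.1277·e_1 = (2.0435, 5.3043, 1.3478, -1.0435).
‖u_2‖ = 5.9344, so e_2 = (0.3443, 0.8938, 0.2271, -0.1758).
e_1·v_3 = (-0.6255)·4 + 0.4170·(-1) + (-0.2085)·(-1) + 0.6255·0 = -2.7107; e_2·v_3 = 0.3443·4 + 0.8938·(-1) + 0.2271·(-1) + (-0.1758)·0 = 0.2564.
u_3 = v_3 + 2.7107·e_1 − 0.2564·e_2 = (2.2160, -0.0988, -1.6235, 1.7407).
‖u_3‖ = 3.2537, so e_3 = (0.6811, -0.0304, -0.4990, 0.5350).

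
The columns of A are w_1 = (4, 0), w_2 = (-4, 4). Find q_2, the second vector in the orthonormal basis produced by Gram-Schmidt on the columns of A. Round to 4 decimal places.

q_2 = (0.0000, 1.0000)

q_1 = w_1/‖w_1‖ = (4, 0)/4.0000 = (1.0000, 0.0000).
r_{12} = q_1·w_2 = -4.0000.
u_2 = w_2 + 4.0000·q_1 = (0.0000, 4.0000).
‖u_2‖ = 4.0000, so q_2 = (0.0000, 1.0000).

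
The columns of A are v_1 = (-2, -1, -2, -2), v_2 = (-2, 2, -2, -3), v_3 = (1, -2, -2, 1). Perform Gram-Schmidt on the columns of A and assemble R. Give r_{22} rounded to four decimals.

r_{22} = 3.1501

v_1 = (-2, -1, -2, -2); ‖v_1‖ = 3.6056, so e_1 = (-0.5547, -0.2774, -0.5547, -0.5547).
e_1·v_2 = (-0.5547)·(-2) + (-0.2774)·2 + (-0.5547)·(-2) + (-0.5547)·(-3) = 3.3282.
u_2 = v_2 − 3.3282·e_1 = (-0.1538, 2.9231, -0.1538, -1.1538).
r_{22} = ‖u_2‖ = 3.1501.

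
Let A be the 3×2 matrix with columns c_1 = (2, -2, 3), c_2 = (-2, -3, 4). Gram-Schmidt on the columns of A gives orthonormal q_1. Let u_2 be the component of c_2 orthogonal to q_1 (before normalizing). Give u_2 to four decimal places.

u_2 = (-3.6471, -1.3529, 1.5294)

c_1 = (2, -2, 3); ‖c_1‖ = 4.1231, so q_1 = (0.4851, -0.4851, 0.7276).
q_1·c_2 = 0.4851·(-2) + (-0.4851)·(-3) + 0.7276·4 = 3.3955.
u_2 = c_2 − 3.3955·q_1 = (-3.6471, -1.3529, 1.5294).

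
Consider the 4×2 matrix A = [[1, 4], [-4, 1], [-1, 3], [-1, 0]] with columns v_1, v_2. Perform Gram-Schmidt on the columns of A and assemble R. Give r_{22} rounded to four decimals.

r_{22} = 5.0524

v_1 = (1, -4, -1, -1); ‖v_1‖ = 4.3589, so q_1 = (0.2294, -0.9177, -0.2294, -0.2294).
q_1·v_2 = 0.2294·4 + (-0.9177)·1 + (-0.2294)·3 + (-0.2294)·0 = -0.6882.
u_2 = v_2 + 0.6882·q_1 = (4.1579, 0.3684, 2.8421, -0.1579).
r_{22} = ‖u_2‖ = 5.0524.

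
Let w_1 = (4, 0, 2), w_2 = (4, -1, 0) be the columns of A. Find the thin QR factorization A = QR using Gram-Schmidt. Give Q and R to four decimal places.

Q = [[0.8944, 0.3904], [0.0000, -0.4880], [0.4472, -0.7807]], R = [[4.4721, 3.5777], [0.0000, 2.0494]]

e_1 = w_1/‖w_1‖ = (4, 0, 2)/4.4721 = (0.8944, 0.0000, 0.4472).
r_{12} = e_1·w_2 = 3.5777.
u_2 = w_2 − 3.5777·e_1 = (0.8000, -1.0000, -1.6000).
‖u_2‖ = 2.0494, so e_2 = (0.3904, -0.4880, -0.7807).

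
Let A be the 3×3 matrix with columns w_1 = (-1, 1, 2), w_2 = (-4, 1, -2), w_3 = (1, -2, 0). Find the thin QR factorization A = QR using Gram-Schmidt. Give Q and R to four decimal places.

w_1 = (-1, 1, 2); ‖w_1‖ = 2.4495, so e_1 = (-0.4082, 0.4082, 0.8165).
e_1·w_2 = (-0.4082)·(-4) + 0.4082·1 + 0.8165·(-2) = 0.4082.
u_2 = w_2 − 0.4082·e_1 = (-3.8333, 0.8333, -2.3333).
‖u_2‖ = 4.5644, so e_2 = (-0.8398, 0.1826, -0.5112).
e_1·w_3 = (-0.4082)·1 + 0.4082·(-2) + 0.8165·0 = -1.2247; e_2·w_3 = (-0.8398)·1 + 0.1826·(-2) + (-0.5112)·0 = -1.2050.
u_3 = w_3 + 1.2247·e_1 + 1.2050·e_2 = (-0.5120, -1.2800, 0.3840).
‖u_3‖ = 1.4311, so e_3 = (-0.3578, -0.8944, 0.2683).

Q = [[-0.4082, -0.8398, -0.3578], [0.4082, 0.1826, -0.8944], [0.8165, -0.5112, 0.2683]], R = [[2.4495, 0.4082, -1.2247], [0.0000, 4.5644, -1.2050], [0.0000, 0.0000, 1.4311]]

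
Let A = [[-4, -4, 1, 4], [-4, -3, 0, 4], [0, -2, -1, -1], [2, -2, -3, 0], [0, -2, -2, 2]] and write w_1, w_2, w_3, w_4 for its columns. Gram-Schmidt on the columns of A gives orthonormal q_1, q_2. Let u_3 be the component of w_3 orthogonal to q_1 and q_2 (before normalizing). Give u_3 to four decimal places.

u_3 = (0.8201, -0.8783, 0.3968, -0.1164, -0.6032)

q_1 = w_1/‖w_1‖ = (-4, -4, 0, 2, 0)/6.0000 = (-0.6667, -0.6667, 0.0000, 0.3333, 0.0000).
r_{12} = q_1·w_2 = 4.0000.
u_2 = w_2 − 4.0000·q_1 = (-1.3333, -0.3333, -2.0000, -3.3333, -2.0000).
‖u_2‖ = 4.5826, so q_2 = (-0.2910, -0.0727, -0.4364, -0.7274, -0.4364).
r_{13} = q_1·w_3 = -1.6667; r_{23} = q_2·w_3 = 3.2005.
u_3 = w_3 + 1.6667·q_1 − 3.2005·q_2 = (0.8201, -0.8783, 0.3968, -0.1164, -0.6032).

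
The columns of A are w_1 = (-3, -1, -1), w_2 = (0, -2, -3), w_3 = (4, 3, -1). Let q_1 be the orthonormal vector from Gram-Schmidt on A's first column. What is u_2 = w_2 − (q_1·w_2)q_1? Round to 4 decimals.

u_2 = (1.3636, -1.5455, -2.5455)

w_1 = (-3, -1, -1); ‖w_1‖ = 3.3166, so q_1 = (-0.9045, -0.3015, -0.3015).
q_1·w_2 = (-0.9045)·0 + (-0.3015)·(-2) + (-0.3015)·(-3) = 1.5076.
u_2 = w_2 − 1.5076·q_1 = (1.3636, -1.5455, -2.5455).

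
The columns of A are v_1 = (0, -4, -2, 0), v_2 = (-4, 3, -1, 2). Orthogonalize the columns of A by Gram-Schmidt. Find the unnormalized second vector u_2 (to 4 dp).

v_1 = (0, -4, -2, 0); ‖v_1‖ = 4.4721, so e_1 = (0.0000, -0.8944, -0.4472, 0.0000).
e_1·v_2 = 0.0000·(-4) + (-0.8944)·3 + (-0.4472)·(-1) + 0.0000·2 = -2.2361.
u_2 = v_2 + 2.2361·e_1 = (-4.0000, 1.0000, -2.0000, 2.0000).

u_2 = (-4.0000, 1.0000, -2.0000, 2.0000)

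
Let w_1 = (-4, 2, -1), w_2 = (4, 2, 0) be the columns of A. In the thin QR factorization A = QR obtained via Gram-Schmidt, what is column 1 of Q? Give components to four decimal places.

q_1 = w_1/‖w_1‖ = (-4, 2, -1)/4.5826 = (-0.8729, 0.4364, -0.2182).

q_1 = (-0.8729, 0.4364, -0.2182)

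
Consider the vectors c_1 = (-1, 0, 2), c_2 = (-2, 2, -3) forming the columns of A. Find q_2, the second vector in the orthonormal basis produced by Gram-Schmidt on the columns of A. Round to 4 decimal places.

q_2 = (-0.7537, 0.5384, -0.3769)

c_1 = (-1, 0, 2); ‖c_1‖ = 2.2361, so q_1 = (-0.4472, 0.0000, 0.8944).
q_1·c_2 = (-0.4472)·(-2) + 0.0000·2 + 0.8944·(-3) = -1.7889.
u_2 = c_2 + 1.7889·q_1 = (-2.8000, 2.0000, -1.4000).
‖u_2‖ = 3.7148, so q_2 = (-0.7537, 0.5384, -0.3769).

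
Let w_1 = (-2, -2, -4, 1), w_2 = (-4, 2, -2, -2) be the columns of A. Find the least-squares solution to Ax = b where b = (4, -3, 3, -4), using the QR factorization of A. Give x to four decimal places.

x = (-0.5067, -0.5333)

q_1 = w_1/‖w_1‖ = (-2, -2, -4, 1)/5.0000 = (-0.4000, -0.4000, -0.8000, 0.2000).
r_{12} = q_1·w_2 = 2.0000.
u_2 = w_2 − 2.0000·q_1 = (-3.2000, 2.8000, -0.4000, -2.4000).
‖u_2‖ = 4.8990, so q_2 = (-0.6532, 0.5715, -0.0816, -0.4899).
Qᵀb = (-3.6000, -2.6128).
Back-substitute: x_2 = -2.6128/4.8990 = -0.5333.
x_1 = (-3.6000 − 2.0000·(-0.5333))/5.0000 = -0.5067.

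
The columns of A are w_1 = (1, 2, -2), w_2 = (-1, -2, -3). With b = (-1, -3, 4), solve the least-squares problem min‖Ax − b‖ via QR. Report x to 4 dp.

w_1 = (1, 2, -2); ‖w_1‖ = 3.0000, so q_1 = (0.3333, 0.6667, -0.6667).
q_1·w_2 = 0.3333·(-1) + 0.6667·(-2) + (-0.6667)·(-3) = 0.3333.
u_2 = w_2 − 0.3333·q_1 = (-1.1111, -2.2222, -2.7778).
‖u_2‖ = 3.7268, so q_2 = (-0.2981, -0.5963, -0.7454).
Qᵀb = (-5.0000, -0.8944).
Back-substitute: x_2 = -0.8944/3.7268 = -0.2400.
x_1 = (-5.0000 − 0.3333·(-0.2400))/3.0000 = -1.6400.

x = (-1.6400, -0.2400)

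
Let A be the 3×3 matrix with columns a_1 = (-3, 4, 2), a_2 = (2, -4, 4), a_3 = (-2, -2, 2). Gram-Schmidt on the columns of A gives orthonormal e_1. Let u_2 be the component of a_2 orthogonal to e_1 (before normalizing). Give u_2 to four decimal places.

a_1 = (-3, 4, 2); ‖a_1‖ = 5.3852, so e_1 = (-0.5571, 0.7428, 0.3714).
e_1·a_2 = (-0.5571)·2 + 0.7428·(-4) + 0.3714·4 = -2.5997.
u_2 = a_2 + 2.5997·e_1 = (0.5517, -2.0690, 4.9655).

u_2 = (0.5517, -2.0690, 4.9655)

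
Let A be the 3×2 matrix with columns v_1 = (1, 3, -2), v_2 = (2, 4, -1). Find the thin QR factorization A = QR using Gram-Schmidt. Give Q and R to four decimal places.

v_1 = (1, 3, -2); ‖v_1‖ = 3.7417, so e_1 = (0.2673, 0.8018, -0.5345).
e_1·v_2 = 0.2673·2 + 0.8018·4 + (-0.5345)·(-1) = 4.2762.
u_2 = v_2 − 4.2762·e_1 = (0.8571, 0.5714, 1.2857).
‖u_2‖ = 1.6475, so e_2 = (0.5203, 0.3468, 0.7804).

Q = [[0.2673, 0.5203], [0.8018, 0.3468], [-0.5345, 0.7804]], R = [[3.7417, 4.2762], [0.0000, 1.6475]]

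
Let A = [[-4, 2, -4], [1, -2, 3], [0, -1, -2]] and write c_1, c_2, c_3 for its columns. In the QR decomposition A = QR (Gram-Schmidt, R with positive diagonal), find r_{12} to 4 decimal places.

c_1 = (-4, 1, 0); ‖c_1‖ = 4.1231, so e_1 = (-0.9701, 0.2425, 0.0000).
r_{12} = e_1·c_2 = -2.4254.

r_{12} = -2.4254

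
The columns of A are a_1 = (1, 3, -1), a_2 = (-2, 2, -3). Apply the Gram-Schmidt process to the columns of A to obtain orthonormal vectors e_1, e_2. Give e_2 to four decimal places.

e_1 = a_1/‖a_1‖ = (1, 3, -1)/3.3166 = (0.3015, 0.9045, -0.3015).
r_{12} = e_1·a_2 = 2.1106.
u_2 = a_2 − 2.1106·e_1 = (-2.6364, 0.0909, -2.3636).
‖u_2‖ = 3.5420, so e_2 = (-0.7443, 0.0257, -0.6673).

e_2 = (-0.7443, 0.0257, -0.6673)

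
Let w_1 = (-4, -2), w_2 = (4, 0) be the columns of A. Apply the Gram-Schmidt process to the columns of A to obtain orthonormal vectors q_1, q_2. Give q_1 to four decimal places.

w_1 = (-4, -2); ‖w_1‖ = 4.4721, so q_1 = (-0.8944, -0.4472).

q_1 = (-0.8944, -0.4472)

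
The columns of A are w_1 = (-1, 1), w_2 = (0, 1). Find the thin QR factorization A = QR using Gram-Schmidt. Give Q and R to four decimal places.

Q = [[-0.7071, 0.7071], [0.7071, 0.7071]], R = [[1.4142, 0.7071], [0.0000, 0.7071]]

q_1 = w_1/‖w_1‖ = (-1, 1)/1.4142 = (-0.7071, 0.7071).
r_{12} = q_1·w_2 = 0.7071.
u_2 = w_2 − 0.7071·q_1 = (0.5000, 0.5000).
‖u_2‖ = 0.7071, so q_2 = (0.7071, 0.7071).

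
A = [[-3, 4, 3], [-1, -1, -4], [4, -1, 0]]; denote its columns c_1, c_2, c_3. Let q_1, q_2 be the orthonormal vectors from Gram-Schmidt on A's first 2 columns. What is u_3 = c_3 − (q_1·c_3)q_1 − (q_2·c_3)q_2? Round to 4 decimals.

u_3 = (-0.7613, -1.9794, -1.0658)

q_1 = c_1/‖c_1‖ = (-3, -1, 4)/5.0990 = (-0.5883, -0.1961, 0.7845).
r_{12} = q_1·c_2 = -2.9417.
u_2 = c_2 + 2.9417·q_1 = (2.2692, -1.5769, 1.3077).
‖u_2‖ = 3.0571, so q_2 = (0.7423, -0.5158, 0.4277).
r_{13} = q_1·c_3 = -0.9806; r_{23} = q_2·c_3 = 4.2901.
u_3 = c_3 + 0.9806·q_1 − 4.2901·q_2 = (-0.7613, -1.9794, -1.0658).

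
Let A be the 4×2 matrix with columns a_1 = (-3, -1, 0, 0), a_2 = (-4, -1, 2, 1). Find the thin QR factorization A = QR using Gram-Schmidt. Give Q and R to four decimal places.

Q = [[-0.9487, -0.0443], [-0.3162, 0.1328], [0.0000, 0.8856], [0.0000, 0.4428]], R = [[3.1623, 4.1110], [0.0000, 2.2583]]

a_1 = (-3, -1, 0, 0); ‖a_1‖ = 3.1623, so e_1 = (-0.9487, -0.3162, 0.0000, 0.0000).
e_1·a_2 = (-0.9487)·(-4) + (-0.3162)·(-1) + 0.0000·2 + 0.0000·1 = 4.1110.
u_2 = a_2 − 4.1110·e_1 = (-0.1000, 0.3000, 2.0000, 1.0000).
‖u_2‖ = 2.2583, so e_2 = (-0.0443, 0.1328, 0.8856, 0.4428).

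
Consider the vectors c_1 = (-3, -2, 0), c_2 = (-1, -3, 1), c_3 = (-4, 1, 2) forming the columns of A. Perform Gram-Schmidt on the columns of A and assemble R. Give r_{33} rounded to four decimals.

r_{33} = 3.1750

c_1 = (-3, -2, 0); ‖c_1‖ = 3.6056, so q_1 = (-0.8321, -0.5547, 0.0000).
q_1·c_2 = (-0.8321)·(-1) + (-0.5547)·(-3) + 0.0000·1 = 2.4962.
u_2 = c_2 − 2.4962·q_1 = (1.0769, -1.6154, 1.0000).
‖u_2‖ = 2.1839, so q_2 = (0.4931, -0.7397, 0.4579).
q_1·c_3 = (-0.8321)·(-4) + (-0.5547)·1 + 0.0000·2 = 2.7735; q_2·c_3 = 0.4931·(-4) + (-0.7397)·1 + 0.4579·2 = -1.7964.
u_3 = c_3 − 2.7735·q_1 + 1.7964·q_2 = (-0.8065, 1.2097, 2.8226).
r_{33} = ‖u_3‖ = 3.1750.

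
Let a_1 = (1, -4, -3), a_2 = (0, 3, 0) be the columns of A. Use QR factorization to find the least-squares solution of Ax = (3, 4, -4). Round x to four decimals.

x = (1.5000, 3.3333)

a_1 = (1, -4, -3); ‖a_1‖ = 5.0990, so e_1 = (0.1961, -0.7845, -0.5883).
e_1·a_2 = 0.1961·0 + (-0.7845)·3 + (-0.5883)·0 = -2.3534.
u_2 = a_2 + 2.3534·e_1 = (0.4615, 1.1538, -1.3846).
‖u_2‖ = 1.8605, so e_2 = (0.2481, 0.6202, -0.7442).
Qᵀb = (-0.1961, 6.2017).
Back-substitute: x_2 = 6.2017/1.8605 = 3.3333.
x_1 = (-0.1961 + 2.3534·3.3333)/5.0990 = 1.5000.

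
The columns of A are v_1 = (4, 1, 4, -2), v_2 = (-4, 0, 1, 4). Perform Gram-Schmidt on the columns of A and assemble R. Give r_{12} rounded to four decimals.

v_1 = (4, 1, 4, -2); ‖v_1‖ = 6.0828, so e_1 = (0.6576, 0.1644, 0.6576, -0.3288).
r_{12} = e_1·v_2 = -3.2880.

r_{12} = -3.2880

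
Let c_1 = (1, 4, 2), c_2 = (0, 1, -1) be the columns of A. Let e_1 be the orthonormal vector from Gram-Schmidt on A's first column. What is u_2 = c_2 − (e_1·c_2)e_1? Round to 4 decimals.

c_1 = (1, 4, 2); ‖c_1‖ = 4.5826, so e_1 = (0.2182, 0.8729, 0.4364).
e_1·c_2 = 0.2182·0 + 0.8729·1 + 0.4364·(-1) = 0.4364.
u_2 = c_2 − 0.4364·e_1 = (-0.0952, 0.6190, -1.1905).

u_2 = (-0.0952, 0.6190, -1.1905)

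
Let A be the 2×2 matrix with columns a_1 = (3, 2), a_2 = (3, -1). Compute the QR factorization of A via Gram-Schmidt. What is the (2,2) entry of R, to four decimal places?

r_{22} = 2.4962

a_1 = (3, 2); ‖a_1‖ = 3.6056, so e_1 = (0.8321, 0.5547).
e_1·a_2 = 0.8321·3 + 0.5547·(-1) = 1.9415.
u_2 = a_2 − 1.9415·e_1 = (1.3846, -2.0769).
r_{22} = ‖u_2‖ = 2.4962.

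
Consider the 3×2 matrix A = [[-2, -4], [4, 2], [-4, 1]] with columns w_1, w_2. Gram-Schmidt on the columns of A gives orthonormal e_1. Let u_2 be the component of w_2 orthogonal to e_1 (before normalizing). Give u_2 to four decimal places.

u_2 = (-3.3333, 0.6667, 2.3333)

e_1 = w_1/‖w_1‖ = (-2, 4, -4)/6.0000 = (-0.3333, 0.6667, -0.6667).
r_{12} = e_1·w_2 = 2.0000.
u_2 = w_2 − 2.0000·e_1 = (-3.3333, 0.6667, 2.3333).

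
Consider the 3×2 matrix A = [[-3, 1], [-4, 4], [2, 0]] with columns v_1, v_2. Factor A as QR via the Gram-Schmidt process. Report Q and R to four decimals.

Q = [[-0.5571, -0.4526], [-0.7428, 0.6465], [0.3714, 0.6142]], R = [[5.3852, -3.5282], [0.0000, 2.1335]]

q_1 = v_1/‖v_1‖ = (-3, -4, 2)/5.3852 = (-0.5571, -0.7428, 0.3714).
r_{12} = q_1·v_2 = -3.5282.
u_2 = v_2 + 3.5282·q_1 = (-0.9655, 1.3793, 1.3103).
‖u_2‖ = 2.1335, so q_2 = (-0.4526, 0.6465, 0.6142).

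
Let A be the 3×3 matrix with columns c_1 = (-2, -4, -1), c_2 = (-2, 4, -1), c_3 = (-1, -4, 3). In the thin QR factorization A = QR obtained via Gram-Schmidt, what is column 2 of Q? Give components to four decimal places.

c_1 = (-2, -4, -1); ‖c_1‖ = 4.5826, so e_1 = (-0.4364, -0.8729, -0.2182).
e_1·c_2 = (-0.4364)·(-2) + (-0.8729)·4 + (-0.2182)·(-1) = -2.4004.
u_2 = c_2 + 2.4004·e_1 = (-3.0476, 1.9048, -1.5238).
‖u_2‖ = 3.9036, so e_2 = (-0.7807, 0.4880, -0.3904).

e_2 = (-0.7807, 0.4880, -0.3904)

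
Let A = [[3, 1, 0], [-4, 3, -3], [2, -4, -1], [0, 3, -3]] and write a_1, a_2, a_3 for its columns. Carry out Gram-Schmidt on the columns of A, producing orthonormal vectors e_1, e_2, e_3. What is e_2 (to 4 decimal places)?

e_2 = (0.5513, 0.1309, -0.5651, 0.5996)

e_1 = a_1/‖a_1‖ = (3, -4, 2, 0)/5.3852 = (0.5571, -0.7428, 0.3714, 0.0000).
r_{12} = e_1·a_2 = -3.1568.
u_2 = a_2 + 3.1568·e_1 = (2.7586, 0.6552, -2.8276, 3.0000).
‖u_2‖ = 5.0034, so e_2 = (0.5513, 0.1309, -0.5651, 0.5996).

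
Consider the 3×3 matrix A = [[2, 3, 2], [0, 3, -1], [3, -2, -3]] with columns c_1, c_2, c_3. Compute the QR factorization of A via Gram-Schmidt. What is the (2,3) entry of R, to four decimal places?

c_1 = (2, 0, 3); ‖c_1‖ = 3.6056, so q_1 = (0.5547, 0.0000, 0.8321).
q_1·c_2 = 0.5547·3 + 0.0000·3 + 0.8321·(-2) = 0.0000.
u_2 = c_2 + 0.0000·q_1 = (3.0000, 3.0000, -2.0000).
‖u_2‖ = 4.6904, so q_2 = (0.6396, 0.6396, -0.4264).
r_{23} = q_2·c_3 = 1.9188.

r_{23} = 1.9188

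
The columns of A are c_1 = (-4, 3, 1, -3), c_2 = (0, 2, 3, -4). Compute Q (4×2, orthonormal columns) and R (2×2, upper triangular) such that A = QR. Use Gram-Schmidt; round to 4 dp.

Q = [[-0.6761, 0.5926], [0.5071, 0.0494], [0.1690, 0.5926], [-0.5071, -0.5433]], R = [[5.9161, 3.5496], [0.0000, 4.0497]]

c_1 = (-4, 3, 1, -3); ‖c_1‖ = 5.9161, so e_1 = (-0.6761, 0.5071, 0.1690, -0.5071).
e_1·c_2 = (-0.6761)·0 + 0.5071·2 + 0.1690·3 + (-0.5071)·(-4) = 3.5496.
u_2 = c_2 − 3.5496·e_1 = (2.4000, 0.2000, 2.4000, -2.2000).
‖u_2‖ = 4.0497, so e_2 = (0.5926, 0.0494, 0.5926, -0.5433).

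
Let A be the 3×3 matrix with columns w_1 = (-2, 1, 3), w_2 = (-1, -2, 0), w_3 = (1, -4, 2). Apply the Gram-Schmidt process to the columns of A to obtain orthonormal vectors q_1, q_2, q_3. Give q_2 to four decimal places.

q_2 = (-0.4472, -0.8944, 0.0000)

q_1 = w_1/‖w_1‖ = (-2, 1, 3)/3.7417 = (-0.5345, 0.2673, 0.8018).
r_{12} = q_1·w_2 = 0.0000.
u_2 = w_2 + 0.0000·q_1 = (-1.0000, -2.0000, 0.0000).
‖u_2‖ = 2.2361, so q_2 = (-0.4472, -0.8944, 0.0000).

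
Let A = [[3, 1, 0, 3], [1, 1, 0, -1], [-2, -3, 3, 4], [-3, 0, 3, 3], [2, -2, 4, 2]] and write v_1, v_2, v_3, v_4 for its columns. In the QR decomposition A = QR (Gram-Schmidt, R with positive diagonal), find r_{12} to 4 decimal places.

v_1 = (3, 1, -2, -3, 2); ‖v_1‖ = 5.1962, so e_1 = (0.5774, 0.1925, -0.3849, -0.5774, 0.3849).
r_{12} = e_1·v_2 = 1.1547.

r_{12} = 1.1547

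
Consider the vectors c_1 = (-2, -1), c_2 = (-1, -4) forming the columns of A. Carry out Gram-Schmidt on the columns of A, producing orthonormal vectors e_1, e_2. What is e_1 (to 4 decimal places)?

e_1 = (-0.8944, -0.4472)

c_1 = (-2, -1); ‖c_1‖ = 2.2361, so e_1 = (-0.8944, -0.4472).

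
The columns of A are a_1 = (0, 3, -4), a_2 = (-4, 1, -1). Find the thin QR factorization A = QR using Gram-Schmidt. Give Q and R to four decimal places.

Q = [[0.0000, -0.9988], [0.6000, 0.0400], [-0.8000, 0.0300]], R = [[5.0000, 1.4000], [0.0000, 4.0050]]

a_1 = (0, 3, -4); ‖a_1‖ = 5.0000, so q_1 = (0.0000, 0.6000, -0.8000).
q_1·a_2 = 0.0000·(-4) + 0.6000·1 + (-0.8000)·(-1) = 1.4000.
u_2 = a_2 − 1.4000·q_1 = (-4.0000, 0.1600, 0.1200).
‖u_2‖ = 4.0050, so q_2 = (-0.9988, 0.0400, 0.0300).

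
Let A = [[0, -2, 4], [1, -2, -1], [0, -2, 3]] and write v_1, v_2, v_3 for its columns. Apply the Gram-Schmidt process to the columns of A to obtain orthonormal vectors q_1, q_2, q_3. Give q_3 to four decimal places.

v_1 = (0, 1, 0); ‖v_1‖ = 1.0000, so q_1 = (0.0000, 1.0000, 0.0000).
q_1·v_2 = 0.0000·(-2) + 1.0000·(-2) + 0.0000·(-2) = -2.0000.
u_2 = v_2 + 2.0000·q_1 = (-2.0000, 0.0000, -2.0000).
‖u_2‖ = 2.8284, so q_2 = (-0.7071, 0.0000, -0.7071).
q_1·v_3 = 0.0000·4 + 1.0000·(-1) + 0.0000·3 = -1.0000; q_2·v_3 = (-0.7071)·4 + 0.0000·(-1) + (-0.7071)·3 = -4.9497.
u_3 = v_3 + 1.0000·q_1 + 4.9497·q_2 = (0.5000, 0.0000, -0.5000).
‖u_3‖ = 0.7071, so q_3 = (0.7071, 0.0000, -0.7071).

q_3 = (0.7071, 0.0000, -0.7071)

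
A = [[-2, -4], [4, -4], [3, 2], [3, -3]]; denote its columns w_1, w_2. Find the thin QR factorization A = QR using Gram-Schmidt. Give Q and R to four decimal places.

e_1 = w_1/‖w_1‖ = (-2, 4, 3, 3)/6.1644 = (-0.3244, 0.6489, 0.4867, 0.4867).
r_{12} = e_1·w_2 = -1.7844.
u_2 = w_2 + 1.7844·e_1 = (-4.5789, -2.8421, 2.8684, -2.1316).
‖u_2‖ = 6.4665, so e_2 = (-0.7081, -0.4395, 0.4436, -0.3296).

Q = [[-0.3244, -0.7081], [0.6489, -0.4395], [0.4867, 0.4436], [0.4867, -0.3296]], R = [[6.1644, -1.7844], [0.0000, 6.4665]]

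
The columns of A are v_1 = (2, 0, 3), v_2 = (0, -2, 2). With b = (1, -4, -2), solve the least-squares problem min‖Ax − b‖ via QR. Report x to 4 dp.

x = (-0.8235, 1.1176)

q_1 = v_1/‖v_1‖ = (2, 0, 3)/3.6056 = (0.5547, 0.0000, 0.8321).
r_{12} = q_1·v_2 = 1.6641.
u_2 = v_2 − 1.6641·q_1 = (-0.9231, -2.0000, 0.6154).
‖u_2‖ = 2.2871, so q_2 = (-0.4036, -0.8745, 0.2691).
Qᵀb = (-1.1094, 2.5562).
Back-substitute: x_2 = 2.5562/2.2871 = 1.1176.
x_1 = (-1.1094 − 1.6641·1.1176)/3.6056 = -0.8235.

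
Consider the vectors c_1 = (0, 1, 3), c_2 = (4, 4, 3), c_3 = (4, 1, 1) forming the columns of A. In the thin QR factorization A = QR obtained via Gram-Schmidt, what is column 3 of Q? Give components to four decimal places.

q_3 = (0.5797, -0.7730, 0.2577)

c_1 = (0, 1, 3); ‖c_1‖ = 3.1623, so q_1 = (0.0000, 0.3162, 0.9487).
q_1·c_2 = 0.0000·4 + 0.3162·4 + 0.9487·3 = 4.1110.
u_2 = c_2 − 4.1110·q_1 = (4.0000, 2.7000, -0.9000).
‖u_2‖ = 4.9092, so q_2 = (0.8148, 0.5500, -0.1833).
q_1·c_3 = 0.0000·4 + 0.3162·1 + 0.9487·1 = 1.2649; q_2·c_3 = 0.8148·4 + 0.5500·1 + (-0.1833)·1 = 3.6259.
u_3 = c_3 − 1.2649·q_1 − 3.6259·q_2 = (1.0456, -1.3942, 0.4647).
‖u_3‖ = 1.8036, so q_3 = (0.5797, -0.7730, 0.2577).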